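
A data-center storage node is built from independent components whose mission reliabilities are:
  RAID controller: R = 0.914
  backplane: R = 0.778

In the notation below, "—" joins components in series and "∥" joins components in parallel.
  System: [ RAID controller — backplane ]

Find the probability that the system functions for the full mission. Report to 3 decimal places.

0.711

Series (RAID controller and backplane): 0.91400 × 0.77800 = 0.711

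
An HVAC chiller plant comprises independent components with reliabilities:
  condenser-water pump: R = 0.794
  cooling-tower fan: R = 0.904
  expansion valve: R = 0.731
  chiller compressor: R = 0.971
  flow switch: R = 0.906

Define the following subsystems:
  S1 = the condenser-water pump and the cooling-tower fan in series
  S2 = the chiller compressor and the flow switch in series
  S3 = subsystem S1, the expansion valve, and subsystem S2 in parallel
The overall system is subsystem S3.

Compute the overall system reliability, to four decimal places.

Series (condenser-water pump and cooling-tower fan): 0.794000 × 0.904000 = 0.717776
Series (chiller compressor and flow switch): 0.971000 × 0.906000 = 0.879726
Parallel ([0.717776], expansion valve, and [0.879726]): 1 − (1 − 0.717776)(1 − 0.731000)(1 − 0.879726) = 0.9909

0.9909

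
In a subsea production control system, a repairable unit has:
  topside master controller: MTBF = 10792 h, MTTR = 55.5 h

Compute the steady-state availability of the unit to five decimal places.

0.99488

A(topside master controller) = MTBF/(MTBF+MTTR) = 10792/(10792+55.5) = 0.99488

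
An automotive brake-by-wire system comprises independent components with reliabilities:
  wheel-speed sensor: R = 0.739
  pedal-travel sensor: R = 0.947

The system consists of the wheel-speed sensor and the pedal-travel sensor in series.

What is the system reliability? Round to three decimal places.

Series (wheel-speed sensor and pedal-travel sensor): 0.73900 × 0.94700 = 0.700

0.700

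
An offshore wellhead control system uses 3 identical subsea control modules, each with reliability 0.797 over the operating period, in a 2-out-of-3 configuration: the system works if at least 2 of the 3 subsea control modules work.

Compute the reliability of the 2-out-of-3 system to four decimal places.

0.8931

R = Σ_{i=2}^{3} C(3,i) p^i (1−p)^{3−i} with p = 0.797
C(3,2)·0.797^2·0.203^1 = 0.386842
C(3,3)·0.797^3·0.203^0 = 0.506262
Sum = 0.8931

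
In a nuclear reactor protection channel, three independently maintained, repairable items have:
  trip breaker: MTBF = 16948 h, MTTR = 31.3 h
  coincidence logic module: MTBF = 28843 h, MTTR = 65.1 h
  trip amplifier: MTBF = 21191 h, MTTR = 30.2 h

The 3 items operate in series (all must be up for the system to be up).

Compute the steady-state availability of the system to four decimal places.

0.9945

A(trip breaker) = MTBF/(MTBF+MTTR) = 16948/(16948+31.3) = 0.998157
A(coincidence logic module) = MTBF/(MTBF+MTTR) = 28843/(28843+65.1) = 0.997748
A(trip amplifier) = MTBF/(MTBF+MTTR) = 21191/(21191+30.2) = 0.998577
Series availability: 0.998157 × 0.997748 × 0.998577 = 0.9945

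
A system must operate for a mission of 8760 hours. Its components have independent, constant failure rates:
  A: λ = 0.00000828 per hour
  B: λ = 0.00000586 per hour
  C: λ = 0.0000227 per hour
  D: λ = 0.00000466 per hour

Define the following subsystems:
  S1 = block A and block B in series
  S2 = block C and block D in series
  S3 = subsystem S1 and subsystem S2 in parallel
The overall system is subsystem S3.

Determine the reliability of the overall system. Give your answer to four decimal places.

R(A) = exp(−0.00000828 × 8760) = 0.930035
R(B) = exp(−0.00000586 × 8760) = 0.949962
R(C) = exp(−0.0000227 × 8760) = 0.819671
R(D) = exp(−0.00000466 × 8760) = 0.960000
Series (A and B): 0.930035 × 0.949962 = 0.883498
Series (C and D): 0.819671 × 0.960000 = 0.786884
Parallel ([0.883498] and [0.786884]): 1 − (1 − 0.883498)(1 − 0.786884) = 0.9752

0.9752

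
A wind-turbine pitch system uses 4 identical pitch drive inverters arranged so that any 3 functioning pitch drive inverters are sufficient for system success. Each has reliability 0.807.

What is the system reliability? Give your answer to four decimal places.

R = Σ_{i=3}^{4} C(4,i) p^i (1−p)^{4−i} with p = 0.807
C(4,3)·0.807^3·0.193^1 = 0.405731
C(4,4)·0.807^4·0.193^0 = 0.424125
Sum = 0.8299

0.8299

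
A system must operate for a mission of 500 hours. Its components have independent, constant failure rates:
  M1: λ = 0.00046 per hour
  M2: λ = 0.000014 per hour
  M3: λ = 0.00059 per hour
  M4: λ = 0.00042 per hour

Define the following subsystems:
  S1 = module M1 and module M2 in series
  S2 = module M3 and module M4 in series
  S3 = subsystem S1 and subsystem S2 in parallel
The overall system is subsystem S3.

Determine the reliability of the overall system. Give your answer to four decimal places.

R(M1) = exp(−0.00046 × 500) = 0.794534
R(M2) = exp(−0.000014 × 500) = 0.993024
R(M3) = exp(−0.00059 × 500) = 0.744532
R(M4) = exp(−0.00042 × 500) = 0.810584
Series (M1 and M2): 0.794534 × 0.993024 = 0.788991
Series (M3 and M4): 0.744532 × 0.810584 = 0.603506
Parallel ([0.788991] and [0.603506]): 1 − (1 − 0.788991)(1 − 0.603506) = 0.9163

0.9163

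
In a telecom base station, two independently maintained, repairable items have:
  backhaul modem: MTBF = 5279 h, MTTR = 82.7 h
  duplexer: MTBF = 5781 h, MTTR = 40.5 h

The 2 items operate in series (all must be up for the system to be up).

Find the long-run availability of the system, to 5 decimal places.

A(backhaul modem) = MTBF/(MTBF+MTTR) = 5279/(5279+82.7) = 0.984576
A(duplexer) = MTBF/(MTBF+MTTR) = 5781/(5781+40.5) = 0.993043
Series availability: 0.984576 × 0.993043 = 0.97773

0.97773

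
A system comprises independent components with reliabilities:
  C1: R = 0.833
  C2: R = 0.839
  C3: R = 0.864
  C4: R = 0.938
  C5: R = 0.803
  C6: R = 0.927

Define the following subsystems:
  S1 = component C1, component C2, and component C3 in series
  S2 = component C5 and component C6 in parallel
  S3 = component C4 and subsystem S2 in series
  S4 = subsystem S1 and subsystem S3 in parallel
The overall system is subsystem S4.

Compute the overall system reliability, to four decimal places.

0.9701

Series (C1, C2, and C3): 0.833000 × 0.839000 × 0.864000 = 0.603838
Parallel (C5 and C6): 1 − (1 − 0.803000)(1 − 0.927000) = 0.985619
Series (C4 and [0.985619]): 0.938000 × 0.985619 = 0.924511
Parallel ([0.603838] and [0.924511]): 1 − (1 − 0.603838)(1 − 0.924511) = 0.9701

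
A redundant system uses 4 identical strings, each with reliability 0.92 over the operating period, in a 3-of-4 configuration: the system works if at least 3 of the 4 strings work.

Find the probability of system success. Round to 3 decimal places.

R = Σ_{i=3}^{4} C(4,i) p^i (1−p)^{4−i} with p = 0.92
C(4,3)·0.92^3·0.08^1 = 0.24918
C(4,4)·0.92^4·0.08^0 = 0.71639
Sum = 0.966

0.966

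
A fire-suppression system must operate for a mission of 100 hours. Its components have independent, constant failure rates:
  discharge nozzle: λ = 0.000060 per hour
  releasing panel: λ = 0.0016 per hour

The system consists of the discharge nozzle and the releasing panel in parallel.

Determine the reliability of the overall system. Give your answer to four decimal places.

0.9991

R(discharge nozzle) = exp(−0.000060 × 100) = 0.994018
R(releasing panel) = exp(−0.0016 × 100) = 0.852144
Parallel (discharge nozzle and releasing panel): 1 − (1 − 0.994018)(1 − 0.852144) = 0.9991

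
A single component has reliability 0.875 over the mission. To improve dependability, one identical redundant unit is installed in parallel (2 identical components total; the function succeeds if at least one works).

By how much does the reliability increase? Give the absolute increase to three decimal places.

R_before = 0.875
R_after = 1 − (1 − 0.875)^2 = 0.984
ΔR = 0.984 − 0.875 = 0.109

0.109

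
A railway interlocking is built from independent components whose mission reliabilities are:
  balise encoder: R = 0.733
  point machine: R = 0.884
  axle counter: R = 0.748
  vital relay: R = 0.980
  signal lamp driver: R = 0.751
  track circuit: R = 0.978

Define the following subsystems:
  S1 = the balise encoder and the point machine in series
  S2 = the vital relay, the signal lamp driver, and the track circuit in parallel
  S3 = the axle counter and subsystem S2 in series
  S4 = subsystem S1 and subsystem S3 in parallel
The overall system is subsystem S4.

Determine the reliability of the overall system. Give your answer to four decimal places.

Series (balise encoder and point machine): 0.733000 × 0.884000 = 0.647972
Parallel (vital relay, signal lamp driver, and track circuit): 1 − (1 − 0.980000)(1 − 0.751000)(1 − 0.978000) = 0.999890
Series (axle counter and [0.999890]): 0.748000 × 0.999890 = 0.747918
Parallel ([0.647972] and [0.747918]): 1 − (1 − 0.647972)(1 − 0.747918) = 0.9113

0.9113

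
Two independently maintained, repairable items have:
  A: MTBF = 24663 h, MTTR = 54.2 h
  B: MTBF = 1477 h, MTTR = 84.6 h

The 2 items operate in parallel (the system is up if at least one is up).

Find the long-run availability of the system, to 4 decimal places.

0.9999

A(A) = MTBF/(MTBF+MTTR) = 24663/(24663+54.2) = 0.997807
A(B) = MTBF/(MTBF+MTTR) = 1477/(1477+84.6) = 0.945825
Parallel availability: 1 − (1 − 0.997807)(1 − 0.945825) = 0.9999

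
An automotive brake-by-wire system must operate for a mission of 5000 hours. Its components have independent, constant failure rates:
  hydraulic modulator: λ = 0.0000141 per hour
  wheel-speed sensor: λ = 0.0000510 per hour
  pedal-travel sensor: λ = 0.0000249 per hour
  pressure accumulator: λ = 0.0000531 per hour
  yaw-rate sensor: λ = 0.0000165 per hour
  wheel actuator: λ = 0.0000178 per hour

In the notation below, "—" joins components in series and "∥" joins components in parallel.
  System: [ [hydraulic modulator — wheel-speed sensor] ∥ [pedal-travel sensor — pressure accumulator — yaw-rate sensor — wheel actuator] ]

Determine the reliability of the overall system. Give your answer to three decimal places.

0.881

R(hydraulic modulator) = exp(−0.0000141 × 5000) = 0.93193
R(wheel-speed sensor) = exp(−0.0000510 × 5000) = 0.77492
R(pedal-travel sensor) = exp(−0.0000249 × 5000) = 0.88294
R(pressure accumulator) = exp(−0.0000531 × 5000) = 0.76682
R(yaw-rate sensor) = exp(−0.0000165 × 5000) = 0.92081
R(wheel actuator) = exp(−0.0000178 × 5000) = 0.91485
Series (hydraulic modulator and wheel-speed sensor): 0.93193 × 0.77492 = 0.72217
Series (pedal-travel sensor, pressure accumulator, yaw-rate sensor, and wheel actuator): 0.88294 × 0.76682 × 0.92081 × 0.91485 = 0.57035
Parallel ([0.72217] and [0.57035]): 1 − (1 − 0.72217)(1 − 0.57035) = 0.881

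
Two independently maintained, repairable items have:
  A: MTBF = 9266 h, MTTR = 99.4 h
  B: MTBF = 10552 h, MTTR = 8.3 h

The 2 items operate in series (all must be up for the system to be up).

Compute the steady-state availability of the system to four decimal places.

A(A) = MTBF/(MTBF+MTTR) = 9266/(9266+99.4) = 0.989386
A(B) = MTBF/(MTBF+MTTR) = 10552/(10552+8.3) = 0.999214
Series availability: 0.989386 × 0.999214 = 0.9886

0.9886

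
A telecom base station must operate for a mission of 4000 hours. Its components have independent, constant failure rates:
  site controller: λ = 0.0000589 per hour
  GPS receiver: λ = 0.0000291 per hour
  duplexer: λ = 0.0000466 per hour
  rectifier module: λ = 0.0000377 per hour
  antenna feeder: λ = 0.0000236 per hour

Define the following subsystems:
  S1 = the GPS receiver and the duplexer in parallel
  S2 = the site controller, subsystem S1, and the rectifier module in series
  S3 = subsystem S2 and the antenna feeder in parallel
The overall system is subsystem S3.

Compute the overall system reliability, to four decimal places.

R(site controller) = exp(−0.0000589 × 4000) = 0.790097
R(GPS receiver) = exp(−0.0000291 × 4000) = 0.890119
R(duplexer) = exp(−0.0000466 × 4000) = 0.829942
R(rectifier module) = exp(−0.0000377 × 4000) = 0.860020
R(antenna feeder) = exp(−0.0000236 × 4000) = 0.909919
Parallel (GPS receiver and duplexer): 1 − (1 − 0.890119)(1 − 0.829942) = 0.981314
Series (site controller, [0.981314], and rectifier module): 0.790097 × 0.981314 × 0.860020 = 0.666802
Parallel ([0.666802] and antenna feeder): 1 − (1 − 0.666802)(1 − 0.909919) = 0.9700

0.9700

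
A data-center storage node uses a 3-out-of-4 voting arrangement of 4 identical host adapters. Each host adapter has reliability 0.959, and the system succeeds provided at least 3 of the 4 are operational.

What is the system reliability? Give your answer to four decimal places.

R = Σ_{i=3}^{4} C(4,i) p^i (1−p)^{4−i} with p = 0.959
C(4,3)·0.959^3·0.041^1 = 0.144644
C(4,4)·0.959^4·0.041^0 = 0.845813
Sum = 0.9905

0.9905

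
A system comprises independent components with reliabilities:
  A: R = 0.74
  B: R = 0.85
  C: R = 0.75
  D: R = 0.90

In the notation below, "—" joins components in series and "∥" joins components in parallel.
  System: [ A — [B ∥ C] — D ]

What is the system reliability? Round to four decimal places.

Parallel (B and C): 1 − (1 − 0.850000)(1 − 0.750000) = 0.962500
Series (A, [0.962500], and D): 0.740000 × 0.962500 × 0.900000 = 0.6410

0.6410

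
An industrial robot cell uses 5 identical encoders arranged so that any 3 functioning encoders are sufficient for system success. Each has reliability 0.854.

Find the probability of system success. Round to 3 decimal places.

R = Σ_{i=3}^{5} C(5,i) p^i (1−p)^{5−i} with p = 0.854
C(5,3)·0.854^3·0.146^2 = 0.13276
C(5,4)·0.854^4·0.146^1 = 0.38829
C(5,5)·0.854^5·0.146^0 = 0.45424
Sum = 0.975

0.975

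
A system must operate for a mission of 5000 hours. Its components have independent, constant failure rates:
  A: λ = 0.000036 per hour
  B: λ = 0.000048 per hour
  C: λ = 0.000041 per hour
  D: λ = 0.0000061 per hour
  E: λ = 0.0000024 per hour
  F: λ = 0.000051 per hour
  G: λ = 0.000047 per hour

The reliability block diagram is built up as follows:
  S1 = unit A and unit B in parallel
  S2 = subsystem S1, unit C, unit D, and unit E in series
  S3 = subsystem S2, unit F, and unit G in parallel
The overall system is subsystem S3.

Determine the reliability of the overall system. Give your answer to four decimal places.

R(A) = exp(−0.000036 × 5000) = 0.835270
R(B) = exp(−0.000048 × 5000) = 0.786628
R(C) = exp(−0.000041 × 5000) = 0.814647
R(D) = exp(−0.0000061 × 5000) = 0.969960
R(E) = exp(−0.0000024 × 5000) = 0.988072
R(F) = exp(−0.000051 × 5000) = 0.774916
R(G) = exp(−0.000047 × 5000) = 0.790571
Parallel (A and B): 1 − (1 − 0.835270)(1 − 0.786628) = 0.964851
Series ([0.964851], C, D, and E): 0.964851 × 0.814647 × 0.969960 × 0.988072 = 0.753307
Parallel ([0.753307], F, and G): 1 − (1 − 0.753307)(1 − 0.774916)(1 − 0.790571) = 0.9884

0.9884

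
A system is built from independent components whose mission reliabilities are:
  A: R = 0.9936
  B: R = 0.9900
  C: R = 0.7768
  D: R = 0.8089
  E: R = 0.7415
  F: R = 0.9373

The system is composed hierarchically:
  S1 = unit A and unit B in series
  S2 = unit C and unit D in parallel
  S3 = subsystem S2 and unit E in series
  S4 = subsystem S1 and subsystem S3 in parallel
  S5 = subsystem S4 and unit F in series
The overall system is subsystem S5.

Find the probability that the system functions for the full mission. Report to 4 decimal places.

0.9329

Series (A and B): 0.993600 × 0.990000 = 0.983664
Parallel (C and D): 1 − (1 − 0.776800)(1 − 0.808900) = 0.957346
Series ([0.957346] and E): 0.957346 × 0.741500 = 0.709872
Parallel ([0.983664] and [0.709872]): 1 − (1 − 0.983664)(1 − 0.709872) = 0.995260
Series ([0.995260] and F): 0.995260 × 0.937300 = 0.9329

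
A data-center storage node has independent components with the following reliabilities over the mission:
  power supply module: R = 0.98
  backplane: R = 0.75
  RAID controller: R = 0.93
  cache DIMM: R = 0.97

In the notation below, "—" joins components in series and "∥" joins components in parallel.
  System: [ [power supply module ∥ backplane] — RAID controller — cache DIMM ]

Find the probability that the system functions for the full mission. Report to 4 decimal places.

0.8976

Parallel (power supply module and backplane): 1 − (1 − 0.980000)(1 − 0.750000) = 0.995000
Series ([0.995000], RAID controller, and cache DIMM): 0.995000 × 0.930000 × 0.970000 = 0.8976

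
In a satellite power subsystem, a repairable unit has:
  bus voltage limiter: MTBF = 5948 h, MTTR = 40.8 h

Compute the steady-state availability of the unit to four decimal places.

A(bus voltage limiter) = MTBF/(MTBF+MTTR) = 5948/(5948+40.8) = 0.9932

0.9932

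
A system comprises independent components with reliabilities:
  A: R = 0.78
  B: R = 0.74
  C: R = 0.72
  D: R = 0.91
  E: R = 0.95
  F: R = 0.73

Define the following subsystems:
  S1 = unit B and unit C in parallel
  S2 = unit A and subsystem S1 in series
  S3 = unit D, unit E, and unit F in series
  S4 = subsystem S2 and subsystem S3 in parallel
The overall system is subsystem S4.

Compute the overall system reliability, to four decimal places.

0.8979

Parallel (B and C): 1 − (1 − 0.740000)(1 − 0.720000) = 0.927200
Series (A and [0.927200]): 0.780000 × 0.927200 = 0.723216
Series (D, E, and F): 0.910000 × 0.950000 × 0.730000 = 0.631085
Parallel ([0.723216] and [0.631085]): 1 − (1 − 0.723216)(1 − 0.631085) = 0.8979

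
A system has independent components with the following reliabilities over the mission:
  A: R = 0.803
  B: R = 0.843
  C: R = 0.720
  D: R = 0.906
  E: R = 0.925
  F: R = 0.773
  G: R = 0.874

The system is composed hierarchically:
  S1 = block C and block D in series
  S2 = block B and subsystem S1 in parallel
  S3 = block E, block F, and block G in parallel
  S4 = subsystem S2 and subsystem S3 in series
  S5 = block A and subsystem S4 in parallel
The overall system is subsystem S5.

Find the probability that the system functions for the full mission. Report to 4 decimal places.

0.9888

Series (C and D): 0.720000 × 0.906000 = 0.652320
Parallel (B and [0.652320]): 1 − (1 − 0.843000)(1 − 0.652320) = 0.945414
Parallel (E, F, and G): 1 − (1 − 0.925000)(1 − 0.773000)(1 − 0.874000) = 0.997855
Series ([0.945414] and [0.997855]): 0.945414 × 0.997855 = 0.943386
Parallel (A and [0.943386]): 1 − (1 − 0.803000)(1 − 0.943386) = 0.9888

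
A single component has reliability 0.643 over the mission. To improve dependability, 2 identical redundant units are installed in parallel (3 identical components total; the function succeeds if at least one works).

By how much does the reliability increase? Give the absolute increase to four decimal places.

0.3115

R_before = 0.643
R_after = 1 − (1 − 0.643)^3 = 0.9545
ΔR = 0.9545 − 0.643 = 0.3115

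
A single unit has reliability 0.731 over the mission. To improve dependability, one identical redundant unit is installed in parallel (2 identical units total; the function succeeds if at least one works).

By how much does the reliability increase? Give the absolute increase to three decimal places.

0.197

R_before = 0.731
R_after = 1 − (1 − 0.731)^2 = 0.928
ΔR = 0.928 − 0.731 = 0.197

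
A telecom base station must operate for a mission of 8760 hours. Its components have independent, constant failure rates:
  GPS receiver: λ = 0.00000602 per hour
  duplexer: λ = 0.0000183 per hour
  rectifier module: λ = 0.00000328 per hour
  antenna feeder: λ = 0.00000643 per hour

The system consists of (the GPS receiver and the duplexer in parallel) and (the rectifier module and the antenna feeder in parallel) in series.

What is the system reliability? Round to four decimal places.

R(GPS receiver) = exp(−0.00000602 × 8760) = 0.948631
R(duplexer) = exp(−0.0000183 × 8760) = 0.851881
R(rectifier module) = exp(−0.00000328 × 8760) = 0.971676
R(antenna feeder) = exp(−0.00000643 × 8760) = 0.945230
Parallel (GPS receiver and duplexer): 1 − (1 − 0.948631)(1 − 0.851881) = 0.992391
Parallel (rectifier module and antenna feeder): 1 − (1 − 0.971676)(1 − 0.945230) = 0.998449
Series ([0.992391] and [0.998449]): 0.992391 × 0.998449 = 0.9909

0.9909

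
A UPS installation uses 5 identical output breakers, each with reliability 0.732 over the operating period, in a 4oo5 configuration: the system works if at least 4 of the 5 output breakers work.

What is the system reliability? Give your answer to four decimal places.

0.5949

R = Σ_{i=4}^{5} C(5,i) p^i (1−p)^{5−i} with p = 0.732
C(5,4)·0.732^4·0.268^1 = 0.384724
C(5,5)·0.732^5·0.268^0 = 0.210163
Sum = 0.5949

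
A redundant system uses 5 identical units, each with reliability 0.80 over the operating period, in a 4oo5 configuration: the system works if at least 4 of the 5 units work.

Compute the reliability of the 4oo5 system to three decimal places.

0.737

R = Σ_{i=4}^{5} C(5,i) p^i (1−p)^{5−i} with p = 0.80
C(5,4)·0.80^4·0.20^1 = 0.40960
C(5,5)·0.80^5·0.20^0 = 0.32768
Sum = 0.737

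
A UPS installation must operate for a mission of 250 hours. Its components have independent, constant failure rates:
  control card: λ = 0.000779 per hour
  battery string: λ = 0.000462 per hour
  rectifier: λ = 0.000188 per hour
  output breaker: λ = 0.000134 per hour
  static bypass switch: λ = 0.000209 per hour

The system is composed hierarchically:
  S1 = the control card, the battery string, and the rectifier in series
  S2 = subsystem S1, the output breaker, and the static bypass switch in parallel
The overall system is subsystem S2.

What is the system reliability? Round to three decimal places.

0.999

R(control card) = exp(−0.000779 × 250) = 0.82304
R(battery string) = exp(−0.000462 × 250) = 0.89092
R(rectifier) = exp(−0.000188 × 250) = 0.95409
R(output breaker) = exp(−0.000134 × 250) = 0.96705
R(static bypass switch) = exp(−0.000209 × 250) = 0.94909
Series (control card, battery string, and rectifier): 0.82304 × 0.89092 × 0.95409 = 0.69960
Parallel ([0.69960], output breaker, and static bypass switch): 1 − (1 − 0.69960)(1 − 0.96705)(1 − 0.94909) = 0.999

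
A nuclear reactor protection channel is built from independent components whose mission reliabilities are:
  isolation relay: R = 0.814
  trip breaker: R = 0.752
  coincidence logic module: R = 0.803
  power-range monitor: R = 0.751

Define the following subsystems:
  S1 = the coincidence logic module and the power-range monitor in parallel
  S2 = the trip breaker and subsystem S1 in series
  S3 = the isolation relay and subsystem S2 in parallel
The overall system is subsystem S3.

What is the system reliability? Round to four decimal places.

Parallel (coincidence logic module and power-range monitor): 1 − (1 − 0.803000)(1 − 0.751000) = 0.950947
Series (trip breaker and [0.950947]): 0.752000 × 0.950947 = 0.715112
Parallel (isolation relay and [0.715112]): 1 − (1 − 0.814000)(1 − 0.715112) = 0.9470

0.9470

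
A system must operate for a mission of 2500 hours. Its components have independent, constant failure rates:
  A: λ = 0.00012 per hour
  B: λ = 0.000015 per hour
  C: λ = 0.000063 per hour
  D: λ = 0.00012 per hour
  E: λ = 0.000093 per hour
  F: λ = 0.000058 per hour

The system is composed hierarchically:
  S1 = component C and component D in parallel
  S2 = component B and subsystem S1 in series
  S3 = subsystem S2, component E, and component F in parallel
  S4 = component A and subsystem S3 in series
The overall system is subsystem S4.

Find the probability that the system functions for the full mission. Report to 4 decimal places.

0.7393

R(A) = exp(−0.00012 × 2500) = 0.740818
R(B) = exp(−0.000015 × 2500) = 0.963194
R(C) = exp(−0.000063 × 2500) = 0.854277
R(D) = exp(−0.00012 × 2500) = 0.740818
R(E) = exp(−0.000093 × 2500) = 0.792550
R(F) = exp(−0.000058 × 2500) = 0.865022
Parallel (C and D): 1 − (1 − 0.854277)(1 − 0.740818) = 0.962231
Series (B and [0.962231]): 0.963194 × 0.962231 = 0.926815
Parallel ([0.926815], E, and F): 1 − (1 − 0.926815)(1 − 0.792550)(1 − 0.865022) = 0.997951
Series (A and [0.997951]): 0.740818 × 0.997951 = 0.7393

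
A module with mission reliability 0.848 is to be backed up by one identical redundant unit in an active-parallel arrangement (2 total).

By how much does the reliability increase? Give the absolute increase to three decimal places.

R_before = 0.848
R_after = 1 − (1 − 0.848)^2 = 0.977
ΔR = 0.977 − 0.848 = 0.129

0.129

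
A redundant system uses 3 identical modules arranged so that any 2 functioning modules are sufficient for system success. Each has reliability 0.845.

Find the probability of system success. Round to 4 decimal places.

R = Σ_{i=2}^{3} C(3,i) p^i (1−p)^{3−i} with p = 0.845
C(3,2)·0.845^2·0.155^1 = 0.332022
C(3,3)·0.845^3·0.155^0 = 0.603351
Sum = 0.9354

0.9354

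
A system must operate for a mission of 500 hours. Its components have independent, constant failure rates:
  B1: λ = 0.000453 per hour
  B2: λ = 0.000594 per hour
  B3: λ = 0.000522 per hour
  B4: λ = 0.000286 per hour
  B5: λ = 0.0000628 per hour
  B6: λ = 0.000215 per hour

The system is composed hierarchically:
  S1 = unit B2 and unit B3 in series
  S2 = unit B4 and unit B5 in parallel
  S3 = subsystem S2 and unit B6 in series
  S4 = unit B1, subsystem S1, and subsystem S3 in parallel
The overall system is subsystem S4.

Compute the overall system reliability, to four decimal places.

0.9908

R(B1) = exp(−0.000453 × 500) = 0.797319
R(B2) = exp(−0.000594 × 500) = 0.743044
R(B3) = exp(−0.000522 × 500) = 0.770281
R(B4) = exp(−0.000286 × 500) = 0.866754
R(B5) = exp(−0.0000628 × 500) = 0.969088
R(B6) = exp(−0.000215 × 500) = 0.898077
Series (B2 and B3): 0.743044 × 0.770281 = 0.572353
Parallel (B4 and B5): 1 − (1 − 0.866754)(1 − 0.969088) = 0.995881
Series ([0.995881] and B6): 0.995881 × 0.898077 = 0.894378
Parallel (B1, [0.572353], and [0.894378]): 1 − (1 − 0.797319)(1 − 0.572353)(1 − 0.894378) = 0.9908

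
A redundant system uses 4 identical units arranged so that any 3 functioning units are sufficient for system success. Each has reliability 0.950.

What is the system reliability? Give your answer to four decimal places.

0.9860

R = Σ_{i=3}^{4} C(4,i) p^i (1−p)^{4−i} with p = 0.950
C(4,3)·0.950^3·0.050^1 = 0.171475
C(4,4)·0.950^4·0.050^0 = 0.814506
Sum = 0.9860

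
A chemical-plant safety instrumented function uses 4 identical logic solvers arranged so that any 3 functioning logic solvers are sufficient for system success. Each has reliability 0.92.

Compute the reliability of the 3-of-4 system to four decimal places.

R = Σ_{i=3}^{4} C(4,i) p^i (1−p)^{4−i} with p = 0.92
C(4,3)·0.92^3·0.08^1 = 0.249180
C(4,4)·0.92^4·0.08^0 = 0.716393
Sum = 0.9656

0.9656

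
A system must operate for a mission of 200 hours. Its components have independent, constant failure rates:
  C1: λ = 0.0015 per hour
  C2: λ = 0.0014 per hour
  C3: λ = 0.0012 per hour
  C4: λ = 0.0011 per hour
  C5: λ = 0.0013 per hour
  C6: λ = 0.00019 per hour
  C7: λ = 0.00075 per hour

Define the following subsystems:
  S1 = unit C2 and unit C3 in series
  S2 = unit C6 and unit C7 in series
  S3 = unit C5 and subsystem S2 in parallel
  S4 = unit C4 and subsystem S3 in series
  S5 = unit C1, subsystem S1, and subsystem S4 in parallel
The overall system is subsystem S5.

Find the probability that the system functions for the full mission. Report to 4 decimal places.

0.9759

R(C1) = exp(−0.0015 × 200) = 0.740818
R(C2) = exp(−0.0014 × 200) = 0.755784
R(C3) = exp(−0.0012 × 200) = 0.786628
R(C4) = exp(−0.0011 × 200) = 0.802519
R(C5) = exp(−0.0013 × 200) = 0.771052
R(C6) = exp(−0.00019 × 200) = 0.962713
R(C7) = exp(−0.00075 × 200) = 0.860708
Series (C2 and C3): 0.755784 × 0.786628 = 0.594521
Series (C6 and C7): 0.962713 × 0.860708 = 0.828615
Parallel (C5 and [0.828615]): 1 − (1 − 0.771052)(1 − 0.828615) = 0.960762
Series (C4 and [0.960762]): 0.802519 × 0.960762 = 0.771030
Parallel (C1, [0.594521], and [0.771030]): 1 − (1 − 0.740818)(1 − 0.594521)(1 − 0.771030) = 0.9759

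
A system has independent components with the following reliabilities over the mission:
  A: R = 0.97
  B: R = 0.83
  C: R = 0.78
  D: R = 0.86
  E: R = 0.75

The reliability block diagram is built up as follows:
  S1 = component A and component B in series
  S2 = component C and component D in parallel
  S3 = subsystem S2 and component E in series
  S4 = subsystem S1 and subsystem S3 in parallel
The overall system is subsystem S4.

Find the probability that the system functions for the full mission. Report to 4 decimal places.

0.9468

Series (A and B): 0.970000 × 0.830000 = 0.805100
Parallel (C and D): 1 − (1 − 0.780000)(1 − 0.860000) = 0.969200
Series ([0.969200] and E): 0.969200 × 0.750000 = 0.726900
Parallel ([0.805100] and [0.726900]): 1 − (1 − 0.805100)(1 − 0.726900) = 0.9468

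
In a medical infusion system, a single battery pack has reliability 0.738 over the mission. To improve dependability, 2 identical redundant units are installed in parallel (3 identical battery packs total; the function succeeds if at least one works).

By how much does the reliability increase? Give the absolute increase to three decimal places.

0.244

R_before = 0.738
R_after = 1 − (1 − 0.738)^3 = 0.982
ΔR = 0.982 − 0.738 = 0.244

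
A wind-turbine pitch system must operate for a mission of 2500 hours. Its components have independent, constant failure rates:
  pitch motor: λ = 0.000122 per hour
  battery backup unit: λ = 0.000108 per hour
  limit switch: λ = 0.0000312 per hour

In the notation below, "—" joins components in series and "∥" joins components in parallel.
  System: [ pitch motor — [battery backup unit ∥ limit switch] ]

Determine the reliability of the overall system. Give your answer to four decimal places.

R(pitch motor) = exp(−0.000122 × 2500) = 0.737123
R(battery backup unit) = exp(−0.000108 × 2500) = 0.763379
R(limit switch) = exp(−0.0000312 × 2500) = 0.924964
Parallel (battery backup unit and limit switch): 1 − (1 − 0.763379)(1 − 0.924964) = 0.982245
Series (pitch motor and [0.982245]): 0.737123 × 0.982245 = 0.7240

0.7240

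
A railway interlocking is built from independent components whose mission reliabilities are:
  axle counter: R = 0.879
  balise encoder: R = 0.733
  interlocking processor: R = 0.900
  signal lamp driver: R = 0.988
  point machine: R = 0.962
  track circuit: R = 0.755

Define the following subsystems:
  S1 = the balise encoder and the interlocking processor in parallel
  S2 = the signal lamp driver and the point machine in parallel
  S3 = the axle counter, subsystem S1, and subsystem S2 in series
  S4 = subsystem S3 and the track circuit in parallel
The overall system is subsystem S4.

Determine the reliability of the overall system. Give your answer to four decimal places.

Parallel (balise encoder and interlocking processor): 1 − (1 − 0.733000)(1 − 0.900000) = 0.973300
Parallel (signal lamp driver and point machine): 1 − (1 − 0.988000)(1 − 0.962000) = 0.999544
Series (axle counter, [0.973300], and [0.999544]): 0.879000 × 0.973300 × 0.999544 = 0.855141
Parallel ([0.855141] and track circuit): 1 − (1 − 0.855141)(1 − 0.755000) = 0.9645

0.9645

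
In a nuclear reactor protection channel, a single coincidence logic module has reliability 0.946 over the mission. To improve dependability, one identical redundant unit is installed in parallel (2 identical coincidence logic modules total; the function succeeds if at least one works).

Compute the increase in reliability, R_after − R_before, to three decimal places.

R_before = 0.946
R_after = 1 − (1 − 0.946)^2 = 0.997
ΔR = 0.997 − 0.946 = 0.051

0.051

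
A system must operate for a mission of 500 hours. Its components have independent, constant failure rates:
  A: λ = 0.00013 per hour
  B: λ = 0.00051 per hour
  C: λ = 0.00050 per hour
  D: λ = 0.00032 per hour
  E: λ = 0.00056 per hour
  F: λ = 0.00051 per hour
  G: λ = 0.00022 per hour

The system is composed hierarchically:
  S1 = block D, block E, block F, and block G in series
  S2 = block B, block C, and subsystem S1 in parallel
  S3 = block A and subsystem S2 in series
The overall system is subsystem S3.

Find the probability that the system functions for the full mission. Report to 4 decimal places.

R(A) = exp(−0.00013 × 500) = 0.937067
R(B) = exp(−0.00051 × 500) = 0.774916
R(C) = exp(−0.00050 × 500) = 0.778801
R(D) = exp(−0.00032 × 500) = 0.852144
R(E) = exp(−0.00056 × 500) = 0.755784
R(F) = exp(−0.00051 × 500) = 0.774916
R(G) = exp(−0.00022 × 500) = 0.895834
Series (D, E, F, and G): 0.852144 × 0.755784 × 0.774916 × 0.895834 = 0.447088
Parallel (B, C, and [0.447088]): 1 − (1 − 0.774916)(1 − 0.778801)(1 − 0.447088) = 0.972471
Series (A and [0.972471]): 0.937067 × 0.972471 = 0.9113

0.9113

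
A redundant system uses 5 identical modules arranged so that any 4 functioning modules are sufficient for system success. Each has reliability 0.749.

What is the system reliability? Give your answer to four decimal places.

0.6307

R = Σ_{i=4}^{5} C(5,i) p^i (1−p)^{5−i} with p = 0.749
C(5,4)·0.749^4·0.251^1 = 0.394976
C(5,5)·0.749^5·0.251^0 = 0.235727
Sum = 0.6307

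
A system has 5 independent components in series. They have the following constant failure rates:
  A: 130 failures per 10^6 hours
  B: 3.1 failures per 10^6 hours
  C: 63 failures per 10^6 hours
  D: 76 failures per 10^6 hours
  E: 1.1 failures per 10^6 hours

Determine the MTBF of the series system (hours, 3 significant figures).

3660

Series of exponential components: λ_sys = Σ λ_i
λ_sys = 0.00013 + 0.0000031 + 0.000063 + 0.000076 + 0.0000011 = 2.7320e-04 /h
MTBF = 1 / λ_sys = 3660 h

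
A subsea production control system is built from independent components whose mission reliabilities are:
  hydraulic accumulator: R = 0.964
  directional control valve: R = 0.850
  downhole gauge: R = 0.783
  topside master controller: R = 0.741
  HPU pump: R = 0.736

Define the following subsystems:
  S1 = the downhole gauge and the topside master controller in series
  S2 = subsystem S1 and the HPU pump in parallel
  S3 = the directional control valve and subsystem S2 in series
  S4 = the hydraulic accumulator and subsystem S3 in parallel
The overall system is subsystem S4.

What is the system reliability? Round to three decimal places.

Series (downhole gauge and topside master controller): 0.78300 × 0.74100 = 0.58020
Parallel ([0.58020] and HPU pump): 1 − (1 − 0.58020)(1 − 0.73600) = 0.88917
Series (directional control valve and [0.88917]): 0.85000 × 0.88917 = 0.75579
Parallel (hydraulic accumulator and [0.75579]): 1 − (1 − 0.96400)(1 − 0.75579) = 0.991

0.991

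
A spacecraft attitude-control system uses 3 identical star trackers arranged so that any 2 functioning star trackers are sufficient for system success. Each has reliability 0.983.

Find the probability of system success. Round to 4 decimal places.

0.9991

R = Σ_{i=2}^{3} C(3,i) p^i (1−p)^{3−i} with p = 0.983
C(3,2)·0.983^2·0.017^1 = 0.049281
C(3,3)·0.983^3·0.017^0 = 0.949862
Sum = 0.9991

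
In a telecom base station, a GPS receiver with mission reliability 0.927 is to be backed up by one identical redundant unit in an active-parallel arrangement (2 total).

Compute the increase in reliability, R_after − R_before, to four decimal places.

0.0677

R_before = 0.927
R_after = 1 − (1 − 0.927)^2 = 0.9947
ΔR = 0.9947 − 0.927 = 0.0677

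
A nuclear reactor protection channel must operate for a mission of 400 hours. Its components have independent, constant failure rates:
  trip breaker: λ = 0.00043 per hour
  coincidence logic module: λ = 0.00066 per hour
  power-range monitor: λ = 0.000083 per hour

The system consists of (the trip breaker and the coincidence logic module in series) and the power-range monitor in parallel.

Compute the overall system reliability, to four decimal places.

0.9885

R(trip breaker) = exp(−0.00043 × 400) = 0.841979
R(coincidence logic module) = exp(−0.00066 × 400) = 0.767974
R(power-range monitor) = exp(−0.000083 × 400) = 0.967345
Series (trip breaker and coincidence logic module): 0.841979 × 0.767974 = 0.646618
Parallel ([0.646618] and power-range monitor): 1 − (1 − 0.646618)(1 − 0.967345) = 0.9885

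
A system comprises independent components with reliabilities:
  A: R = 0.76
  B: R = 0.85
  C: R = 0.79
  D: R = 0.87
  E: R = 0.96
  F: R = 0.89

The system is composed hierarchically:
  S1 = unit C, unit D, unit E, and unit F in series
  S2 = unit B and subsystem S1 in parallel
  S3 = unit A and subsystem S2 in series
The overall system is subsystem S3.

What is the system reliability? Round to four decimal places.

Series (C, D, E, and F): 0.790000 × 0.870000 × 0.960000 × 0.890000 = 0.587229
Parallel (B and [0.587229]): 1 − (1 − 0.850000)(1 − 0.587229) = 0.938084
Series (A and [0.938084]): 0.760000 × 0.938084 = 0.7129

0.7129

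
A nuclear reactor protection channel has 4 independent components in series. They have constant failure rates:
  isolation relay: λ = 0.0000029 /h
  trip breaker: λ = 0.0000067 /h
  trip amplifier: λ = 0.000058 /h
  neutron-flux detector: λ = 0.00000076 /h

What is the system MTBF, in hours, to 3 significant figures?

14600

Series of exponential components: λ_sys = Σ λ_i
λ_sys = 0.0000029 + 0.0000067 + 0.000058 + 0.00000076 = 6.8360e-05 /h
MTBF = 1 / λ_sys = 14600 h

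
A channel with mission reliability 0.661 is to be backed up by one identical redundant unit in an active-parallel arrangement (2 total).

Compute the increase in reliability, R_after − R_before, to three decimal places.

R_before = 0.661
R_after = 1 − (1 − 0.661)^2 = 0.885
ΔR = 0.885 − 0.661 = 0.224

0.224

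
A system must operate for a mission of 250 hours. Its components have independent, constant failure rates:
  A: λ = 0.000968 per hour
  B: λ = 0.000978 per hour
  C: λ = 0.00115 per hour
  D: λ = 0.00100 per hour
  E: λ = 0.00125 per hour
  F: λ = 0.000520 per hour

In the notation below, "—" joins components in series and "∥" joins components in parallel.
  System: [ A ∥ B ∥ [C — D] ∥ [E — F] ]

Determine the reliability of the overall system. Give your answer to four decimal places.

R(A) = exp(−0.000968 × 250) = 0.785056
R(B) = exp(−0.000978 × 250) = 0.783096
R(C) = exp(−0.00115 × 250) = 0.750137
R(D) = exp(−0.00100 × 250) = 0.778801
R(E) = exp(−0.00125 × 250) = 0.731616
R(F) = exp(−0.000520 × 250) = 0.878095
Series (C and D): 0.750137 × 0.778801 = 0.584207
Series (E and F): 0.731616 × 0.878095 = 0.642428
Parallel (A, B, [0.584207], and [0.642428]): 1 − (1 − 0.785056)(1 − 0.783096)(1 − 0.584207)(1 − 0.642428) = 0.9931

0.9931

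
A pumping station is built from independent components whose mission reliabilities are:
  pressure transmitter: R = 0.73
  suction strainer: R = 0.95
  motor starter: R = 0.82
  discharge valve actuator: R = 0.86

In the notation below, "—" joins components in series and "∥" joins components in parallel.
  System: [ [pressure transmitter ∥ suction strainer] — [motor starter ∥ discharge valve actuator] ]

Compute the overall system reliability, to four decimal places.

0.9616

Parallel (pressure transmitter and suction strainer): 1 − (1 − 0.730000)(1 − 0.950000) = 0.986500
Parallel (motor starter and discharge valve actuator): 1 − (1 − 0.820000)(1 − 0.860000) = 0.974800
Series ([0.986500] and [0.974800]): 0.986500 × 0.974800 = 0.9616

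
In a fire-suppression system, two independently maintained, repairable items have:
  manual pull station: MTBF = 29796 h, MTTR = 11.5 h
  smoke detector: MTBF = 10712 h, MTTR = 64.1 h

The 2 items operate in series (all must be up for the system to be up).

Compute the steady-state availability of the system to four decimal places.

0.9937

A(manual pull station) = MTBF/(MTBF+MTTR) = 29796/(29796+11.5) = 0.999614
A(smoke detector) = MTBF/(MTBF+MTTR) = 10712/(10712+64.1) = 0.994052
Series availability: 0.999614 × 0.994052 = 0.9937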